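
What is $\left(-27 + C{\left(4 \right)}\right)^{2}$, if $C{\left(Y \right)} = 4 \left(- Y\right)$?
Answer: $1849$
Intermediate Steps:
$C{\left(Y \right)} = - 4 Y$
$\left(-27 + C{\left(4 \right)}\right)^{2} = \left(-27 - 16\right)^{2} = \left(-43\right)^{2} = 1849$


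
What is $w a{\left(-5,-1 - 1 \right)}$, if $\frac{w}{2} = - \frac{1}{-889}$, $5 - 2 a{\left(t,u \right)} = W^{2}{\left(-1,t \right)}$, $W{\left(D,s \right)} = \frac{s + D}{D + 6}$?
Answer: $\frac{89}{22225} \approx 0.0040045$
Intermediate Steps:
$W{\left(D,s \right)} = \frac{D + s}{6 + D}$
$a{\left(t,u \right)} = \frac{5}{2} - \frac{\left(- \frac{1}{5} + \frac{t}{5}\right)^{2}}{2}$ ($a{\left(t,u \right)} = \frac{5}{2} - \frac{\left(\frac{-1 + t}{6 - 1}\right)^{2}}{2} = \frac{5}{2} - \frac{\left(\frac{-1 + t}{5}\right)^{2}}{2} = \frac{5}{2} - \frac{\left(- \frac{1}{5} + \frac{t}{5}\right)^{2}}{2}$)
$w = \frac{2}{889}$ ($w = 2 \left(- \frac{1}{-889}\right) = 2 \left(\left(-1\right) \left(- \frac{1}{889}\right)\right) = 2 \cdot \frac{1}{889} = \frac{2}{889} \approx 0.0022497$)
$w a{\left(-5,-1 - 1 \right)} = \frac{2 \left(\frac{5}{2} - \frac{\left(-1 - 5\right)^{2}}{50}\right)}{889} = \frac{2 \left(\frac{5}{2} - \frac{\left(-6\right)^{2}}{50}\right)}{889} = \frac{2 \left(\frac{5}{2} - \frac{18}{25}\right)}{889} = \frac{2}{889} \cdot \frac{89}{50} = \frac{89}{22225}$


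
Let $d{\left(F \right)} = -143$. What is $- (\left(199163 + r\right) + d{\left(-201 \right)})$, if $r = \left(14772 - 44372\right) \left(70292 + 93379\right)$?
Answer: $4844462580$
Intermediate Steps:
$r = -4844661600$ ($r = \left(-29600\right) 163671 = -4844661600$)
$- (\left(199163 + r\right) + d{\left(-201 \right)}) = - (\left(199163 - 4844661600\right) - 143) = - (-4844462437 - 143) = \left(-1\right) \left(-4844462580\right) = 4844462580$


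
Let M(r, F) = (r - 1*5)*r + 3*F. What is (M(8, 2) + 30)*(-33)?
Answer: -1980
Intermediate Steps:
M(r, F) = 3*F + r*(-5 + r) (M(r, F) = (r - 5)*r + 3*F = (-5 + r)*r + 3*F = r*(-5 + r) + 3*F = 3*F + r*(-5 + r))
(M(8, 2) + 30)*(-33) = ((8**2 - 5*8 + 3*2) + 30)*(-33) = ((64 - 40 + 6) + 30)*(-33) = (30 + 30)*(-33) = 60*(-33) = -1980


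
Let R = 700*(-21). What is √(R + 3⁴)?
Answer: I*√14619 ≈ 120.91*I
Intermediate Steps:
R = -14700
√(R + 3⁴) = √(-14700 + 3⁴) = √(-14700 + 81) = √(-14619) = I*√14619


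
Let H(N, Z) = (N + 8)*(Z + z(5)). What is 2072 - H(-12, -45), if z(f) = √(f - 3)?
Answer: 1892 + 4*√2 ≈ 1897.7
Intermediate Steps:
z(f) = √(-3 + f)
H(N, Z) = (8 + N)*(Z + √2) (H(N, Z) = (N + 8)*(Z + √(-3 + 5)) = (8 + N)*(Z + √2))
2072 - H(-12, -45) = 2072 - (8*(-45) + 8*√2 - 12*(-45) - 12*√2) = 2072 - (-360 + 8*√2 + 540 - 12*√2) = 2072 - (180 - 4*√2) = 2072 + (-180 + 4*√2) = 1892 + 4*√2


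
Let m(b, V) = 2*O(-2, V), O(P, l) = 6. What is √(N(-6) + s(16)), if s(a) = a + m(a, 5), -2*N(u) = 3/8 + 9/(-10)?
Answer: √11305/20 ≈ 5.3162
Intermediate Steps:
N(u) = 21/80 (N(u) = -(3/8 + 9/(-10))/2 = -(3*(⅛) + 9*(-⅒))/2 = -(3/8 - 9/10)/2 = -½*(-21/40) = 21/80)
m(b, V) = 12 (m(b, V) = 2*6 = 12)
s(a) = 12 + a (s(a) = a + 12 = 12 + a)
√(N(-6) + s(16)) = √(21/80 + (12 + 16)) = √(21/80 + 28) = √(2261/80) = √11305/20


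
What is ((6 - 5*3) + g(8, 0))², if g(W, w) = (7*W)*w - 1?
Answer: 100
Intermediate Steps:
g(W, w) = -1 + 7*W*w (g(W, w) = 7*W*w - 1 = -1 + 7*W*w)
((6 - 5*3) + g(8, 0))² = ((6 - 5*3) + (-1 + 7*8*0))² = ((6 - 15) + (-1 + 0))² = (-9 - 1)² = (-10)² = 100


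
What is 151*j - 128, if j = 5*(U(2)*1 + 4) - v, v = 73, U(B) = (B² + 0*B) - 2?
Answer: -6621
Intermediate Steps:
U(B) = -2 + B² (U(B) = (B² + 0) - 2 = B² - 2 = -2 + B²)
j = -43 (j = 5*((-2 + 2²)*1 + 4) - 1*73 = 5*((-2 + 4)*1 + 4) - 73 = 5*(2*1 + 4) - 73 = 5*(2 + 4) - 73 = 5*6 - 73 = 30 - 73 = -43)
151*j - 128 = 151*(-43) - 128 = -6493 - 128 = -6621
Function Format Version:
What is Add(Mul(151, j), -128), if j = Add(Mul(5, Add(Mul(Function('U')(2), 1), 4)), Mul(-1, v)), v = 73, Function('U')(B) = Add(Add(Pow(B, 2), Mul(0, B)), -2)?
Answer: -6621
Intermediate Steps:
Function('U')(B) = Add(-2, Pow(B, 2)) (Function('U')(B) = Add(Add(Pow(B, 2), 0), -2) = Add(Pow(B, 2), -2) = Add(-2, Pow(B, 2)))
j = -43 (j = Add(Mul(5, Add(Mul(Add(-2, Pow(2, 2)), 1), 4)), Mul(-1, 73)) = Add(Mul(5, Add(Mul(Add(-2, 4), 1), 4)), -73) = Add(Mul(5, Add(Mul(2, 1), 4)), -73) = Add(Mul(5, Add(2, 4)), -73) = Add(Mul(5, 6), -73) = Add(30, -73) = -43)
Add(Mul(151, j), -128) = Add(Mul(151, -43), -128) = Add(-6493, -128) = -6621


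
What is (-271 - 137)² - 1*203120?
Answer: -36656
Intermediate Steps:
(-271 - 137)² - 1*203120 = (-408)² - 203120 = 166464 - 203120 = -36656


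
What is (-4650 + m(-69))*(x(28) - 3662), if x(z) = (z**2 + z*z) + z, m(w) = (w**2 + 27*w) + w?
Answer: 3762186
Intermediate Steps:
m(w) = w**2 + 28*w
x(z) = z + 2*z**2 (x(z) = (z**2 + z**2) + z = 2*z**2 + z = z + 2*z**2)
(-4650 + m(-69))*(x(28) - 3662) = (-4650 - 69*(28 - 69))*(28*(1 + 2*28) - 3662) = (-4650 - 69*(-41))*(28*(1 + 56) - 3662) = (-4650 + 2829)*(28*57 - 3662) = -1821*(1596 - 3662) = -1821*(-2066) = 3762186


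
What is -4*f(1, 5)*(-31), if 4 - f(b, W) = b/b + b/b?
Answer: 248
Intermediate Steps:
f(b, W) = 2 (f(b, W) = 4 - (b/b + b/b) = 4 - (1 + 1) = 4 - 1*2 = 4 - 2 = 2)
-4*f(1, 5)*(-31) = -4*2*(-31) = -8*(-31) = 248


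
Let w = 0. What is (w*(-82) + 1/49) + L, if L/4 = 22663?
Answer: 4441949/49 ≈ 90652.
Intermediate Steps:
L = 90652 (L = 4*22663 = 90652)
(w*(-82) + 1/49) + L = (0*(-82) + 1/49) + 90652 = (0 + 1/49) + 90652 = 1/49 + 90652 = 4441949/49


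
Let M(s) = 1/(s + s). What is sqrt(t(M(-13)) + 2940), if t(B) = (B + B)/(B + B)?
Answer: sqrt(2941) ≈ 54.231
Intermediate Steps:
M(s) = 1/(2*s)
t(B) = 1 (t(B) = (2*B)/((2*B)) = (2*B)*(1/(2*B)) = 1)
sqrt(t(M(-13)) + 2940) = sqrt(1 + 2940) = sqrt(2941)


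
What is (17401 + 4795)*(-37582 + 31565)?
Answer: -133553332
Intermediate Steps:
(17401 + 4795)*(-37582 + 31565) = 22196*(-6017) = -133553332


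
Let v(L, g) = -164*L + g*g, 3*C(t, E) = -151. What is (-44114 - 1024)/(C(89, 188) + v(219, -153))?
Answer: 67707/18836 ≈ 3.5946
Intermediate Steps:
C(t, E) = -151/3 (C(t, E) = (⅓)*(-151) = -151/3)
v(L, g) = g² - 164*L (v(L, g) = -164*L + g² = g² - 164*L)
(-44114 - 1024)/(C(89, 188) + v(219, -153)) = (-44114 - 1024)/(-151/3 + ((-153)² - 164*219)) = -45138/(-151/3 + (23409 - 35916)) = -45138/(-151/3 - 12507) = -45138/(-37672/3) = -45138*(-3/37672) = 67707/18836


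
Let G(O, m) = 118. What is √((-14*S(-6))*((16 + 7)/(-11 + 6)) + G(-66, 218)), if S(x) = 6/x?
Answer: 2*√335/5 ≈ 7.3212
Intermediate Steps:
√((-14*S(-6))*((16 + 7)/(-11 + 6)) + G(-66, 218)) = √((-84/(-6))*((16 + 7)/(-11 + 6)) + 118) = √((-84*(-1)/6)*(23/(-5)) + 118) = √((-14*(-1))*(23*(-⅕)) + 118) = √(14*(-23/5) + 118) = √(-322/5 + 118) = √(268/5) = 2*√335/5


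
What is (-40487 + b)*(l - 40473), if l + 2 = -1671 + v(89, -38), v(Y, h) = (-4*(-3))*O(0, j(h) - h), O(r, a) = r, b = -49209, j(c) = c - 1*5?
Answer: 3780327616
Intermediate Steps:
j(c) = -5 + c (j(c) = c - 5 = -5 + c)
v(Y, h) = 0 (v(Y, h) = -4*(-3)*0 = 12*0 = 0)
l = -1673 (l = -2 + (-1671 + 0) = -2 - 1671 = -1673)
(-40487 + b)*(l - 40473) = (-40487 - 49209)*(-1673 - 40473) = -89696*(-42146) = 3780327616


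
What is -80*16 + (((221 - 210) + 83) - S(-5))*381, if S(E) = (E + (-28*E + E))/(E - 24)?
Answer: 1051016/29 ≈ 36242.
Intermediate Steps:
S(E) = -26*E/(-24 + E) (S(E) = (E - 27*E)/(-24 + E) = (-26*E)/(-24 + E) = -26*E/(-24 + E))
-80*16 + (((221 - 210) + 83) - S(-5))*381 = -80*16 + (((221 - 210) + 83) - (-26)*(-5)/(-24 - 5))*381 = -1280 + ((11 + 83) - (-26)*(-5)/(-29))*381 = -1280 + (94 - (-26)*(-5)*(-1)/29)*381 = -1280 + (94 - 1*(-130/29))*381 = -1280 + (94 + 130/29)*381 = -1280 + (2856/29)*381 = -1280 + 1088136/29 = 1051016/29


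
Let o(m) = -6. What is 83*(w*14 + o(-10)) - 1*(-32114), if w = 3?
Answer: 35102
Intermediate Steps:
83*(w*14 + o(-10)) - 1*(-32114) = 83*(3*14 - 6) - 1*(-32114) = 83*(42 - 6) + 32114 = 83*36 + 32114 = 2988 + 32114 = 35102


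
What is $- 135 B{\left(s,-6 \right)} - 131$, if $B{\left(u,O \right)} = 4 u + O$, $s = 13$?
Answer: $-6341$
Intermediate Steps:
$B{\left(u,O \right)} = O + 4 u$
$- 135 B{\left(s,-6 \right)} - 131 = - 135 \left(-6 + 4 \cdot 13\right) - 131 = - 135 \left(-6 + 52\right) - 131 = \left(-135\right) 46 - 131 = -6210 - 131 = -6341$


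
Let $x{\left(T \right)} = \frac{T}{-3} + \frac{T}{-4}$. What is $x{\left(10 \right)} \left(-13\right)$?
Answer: $\frac{455}{6} \approx 75.833$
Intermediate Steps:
$x{\left(T \right)} = - \frac{7 T}{12}$ ($x{\left(T \right)} = T \left(- \frac{1}{3}\right) + T \left(- \frac{1}{4}\right) = - \frac{T}{3} - \frac{T}{4} = - \frac{7 T}{12}$)
$x{\left(10 \right)} \left(-13\right) = \left(- \frac{7}{12}\right) 10 \left(-13\right) = \left(- \frac{35}{6}\right) \left(-13\right) = \frac{455}{6}$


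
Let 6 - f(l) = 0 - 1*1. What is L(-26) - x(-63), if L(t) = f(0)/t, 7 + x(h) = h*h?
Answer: -103019/26 ≈ -3962.3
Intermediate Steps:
x(h) = -7 + h² (x(h) = -7 + h*h = -7 + h²)
f(l) = 7 (f(l) = 6 - (0 - 1*1) = 6 - (0 - 1) = 6 - 1*(-1) = 6 + 1 = 7)
L(t) = 7/t
L(-26) - x(-63) = 7/(-26) - (-7 + (-63)²) = 7*(-1/26) - (-7 + 3969) = -7/26 - 1*3962 = -7/26 - 3962 = -103019/26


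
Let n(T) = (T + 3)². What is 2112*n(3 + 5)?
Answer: 255552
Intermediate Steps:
n(T) = (3 + T)²
2112*n(3 + 5) = 2112*(3 + (3 + 5))² = 2112*(3 + 8)² = 2112*11² = 2112*121 = 255552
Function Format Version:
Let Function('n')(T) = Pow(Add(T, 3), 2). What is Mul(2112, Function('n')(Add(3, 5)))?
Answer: 255552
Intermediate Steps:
Function('n')(T) = Pow(Add(3, T), 2)
Mul(2112, Function('n')(Add(3, 5))) = Mul(2112, Pow(Add(3, Add(3, 5)), 2)) = Mul(2112, Pow(Add(3, 8), 2)) = Mul(2112, Pow(11, 2)) = Mul(2112, 121) = 255552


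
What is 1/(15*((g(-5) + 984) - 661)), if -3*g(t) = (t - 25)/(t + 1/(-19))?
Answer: 16/77045 ≈ 0.00020767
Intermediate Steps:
g(t) = -(-25 + t)/(3*(-1/19 + t)) (g(t) = -(t - 25)/(3*(t + 1/(-19))) = -(-25 + t)/(3*(t - 1/19)) = -(-25 + t)/(3*(-1/19 + t)))
1/(15*((g(-5) + 984) - 661)) = 1/(15*((19*(25 - 1*(-5))/(3*(-1 + 19*(-5))) + 984) - 661)) = 1/(15*((19*(25 + 5)/(3*(-1 - 95)) + 984) - 661)) = 1/(15*(((19/3)*30/(-96) + 984) - 661)) = 1/(15*(((19/3)*(-1/96)*30 + 984) - 661)) = 1/(15*((-95/48 + 984) - 661)) = 1/(15*(47137/48 - 661)) = 1/(15*(15409/48)) = 1/(77045/16) = 16/77045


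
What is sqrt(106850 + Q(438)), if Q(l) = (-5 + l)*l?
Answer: 2*sqrt(74126) ≈ 544.52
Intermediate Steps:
Q(l) = l*(-5 + l)
sqrt(106850 + Q(438)) = sqrt(106850 + 438*(-5 + 438)) = sqrt(106850 + 438*433) = sqrt(106850 + 189654) = sqrt(296504) = 2*sqrt(74126)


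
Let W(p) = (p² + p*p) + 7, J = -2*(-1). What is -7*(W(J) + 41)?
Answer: -392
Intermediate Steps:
J = 2
W(p) = 7 + 2*p² (W(p) = (p² + p²) + 7 = 2*p² + 7 = 7 + 2*p²)
-7*(W(J) + 41) = -7*((7 + 2*2²) + 41) = -7*((7 + 2*4) + 41) = -7*((7 + 8) + 41) = -7*(15 + 41) = -7*56 = -392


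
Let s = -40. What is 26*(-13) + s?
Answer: -378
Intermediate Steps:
26*(-13) + s = 26*(-13) - 40 = -338 - 40 = -378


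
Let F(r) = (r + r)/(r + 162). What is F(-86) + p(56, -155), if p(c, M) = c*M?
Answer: -164963/19 ≈ -8682.3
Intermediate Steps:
p(c, M) = M*c
F(r) = 2*r/(162 + r) (F(r) = (2*r)/(162 + r) = 2*r/(162 + r))
F(-86) + p(56, -155) = 2*(-86)/(162 - 86) - 155*56 = 2*(-86)/76 - 8680 = 2*(-86)*(1/76) - 8680 = -43/19 - 8680 = -164963/19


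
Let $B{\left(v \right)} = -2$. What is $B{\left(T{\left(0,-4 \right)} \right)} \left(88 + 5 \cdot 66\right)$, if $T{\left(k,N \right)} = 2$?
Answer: $-836$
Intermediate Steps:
$B{\left(T{\left(0,-4 \right)} \right)} \left(88 + 5 \cdot 66\right) = - 2 \left(88 + 5 \cdot 66\right) = - 2 \left(88 + 330\right) = \left(-2\right) 418 = -836$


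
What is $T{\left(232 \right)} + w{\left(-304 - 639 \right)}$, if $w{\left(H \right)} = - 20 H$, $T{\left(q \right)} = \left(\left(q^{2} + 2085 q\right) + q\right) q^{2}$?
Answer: $28945274284$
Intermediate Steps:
$T{\left(q \right)} = q^{2} \left(q^{2} + 2086 q\right)$ ($T{\left(q \right)} = \left(q^{2} + 2086 q\right) q^{2} = q^{2} \left(q^{2} + 2086 q\right)$)
$T{\left(232 \right)} + w{\left(-304 - 639 \right)} = 232^{3} \left(2086 + 232\right) - 20 \left(-304 - 639\right) = 12487168 \cdot 2318 - -18860 = 28945255424 + 18860 = 28945274284$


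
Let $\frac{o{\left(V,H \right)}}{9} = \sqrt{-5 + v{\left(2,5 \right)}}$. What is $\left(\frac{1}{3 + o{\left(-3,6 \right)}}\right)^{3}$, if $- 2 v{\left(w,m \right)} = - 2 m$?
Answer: $\frac{1}{27} \approx 0.037037$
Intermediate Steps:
$v{\left(w,m \right)} = m$ ($v{\left(w,m \right)} = - \frac{\left(-2\right) m}{2} = m$)
$o{\left(V,H \right)} = 0$ ($o{\left(V,H \right)} = 9 \sqrt{-5 + 5} = 9 \sqrt{0} = 9 \cdot 0 = 0$)
$\left(\frac{1}{3 + o{\left(-3,6 \right)}}\right)^{3} = \left(\frac{1}{3 + 0}\right)^{3} = \left(\frac{1}{3}\right)^{3} = \frac{1}{27}$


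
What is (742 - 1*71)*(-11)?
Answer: -7381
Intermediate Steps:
(742 - 1*71)*(-11) = (742 - 71)*(-11) = 671*(-11) = -7381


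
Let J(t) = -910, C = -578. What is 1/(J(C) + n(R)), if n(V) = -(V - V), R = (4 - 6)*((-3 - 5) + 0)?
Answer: -1/910 ≈ -0.0010989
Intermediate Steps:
R = 16 (R = -2*(-8 + 0) = -2*(-8) = 16)
n(V) = 0 (n(V) = -1*0 = 0)
1/(J(C) + n(R)) = 1/(-910 + 0) = 1/(-910) = -1/910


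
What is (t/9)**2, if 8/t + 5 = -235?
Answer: 1/72900 ≈ 1.3717e-5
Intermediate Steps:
t = -1/30 (t = 8/(-5 - 235) = 8/(-240) = 8*(-1/240) = -1/30 ≈ -0.033333)
(t/9)**2 = (-1/30/9)**2 = (-1/30*1/9)**2 = (-1/270)**2 = 1/72900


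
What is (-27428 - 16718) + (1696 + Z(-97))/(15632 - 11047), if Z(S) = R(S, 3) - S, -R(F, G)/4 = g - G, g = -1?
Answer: -202407601/4585 ≈ -44146.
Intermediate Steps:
R(F, G) = 4 + 4*G (R(F, G) = -4*(-1 - G) = 4 + 4*G)
Z(S) = 16 - S (Z(S) = (4 + 4*3) - S = (4 + 12) - S = 16 - S)
(-27428 - 16718) + (1696 + Z(-97))/(15632 - 11047) = (-27428 - 16718) + (1696 + (16 - 1*(-97)))/(15632 - 11047) = -44146 + (1696 + (16 + 97))/4585 = -44146 + (1696 + 113)*(1/4585) = -44146 + 1809*(1/4585) = -44146 + 1809/4585 = -202407601/4585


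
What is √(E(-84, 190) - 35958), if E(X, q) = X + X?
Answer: 9*I*√446 ≈ 190.07*I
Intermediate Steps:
E(X, q) = 2*X
√(E(-84, 190) - 35958) = √(2*(-84) - 35958) = √(-168 - 35958) = √(-36126) = 9*I*√446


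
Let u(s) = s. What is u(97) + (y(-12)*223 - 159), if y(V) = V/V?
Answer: 161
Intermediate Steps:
y(V) = 1
u(97) + (y(-12)*223 - 159) = 97 + (1*223 - 159) = 97 + (223 - 159) = 97 + 64 = 161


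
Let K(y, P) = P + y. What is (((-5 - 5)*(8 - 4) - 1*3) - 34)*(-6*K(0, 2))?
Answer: 924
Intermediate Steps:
(((-5 - 5)*(8 - 4) - 1*3) - 34)*(-6*K(0, 2)) = (((-5 - 5)*(8 - 4) - 1*3) - 34)*(-6*(2 + 0)) = ((-10*4 - 3) - 34)*(-6*2) = ((-40 - 3) - 34)*(-12) = (-43 - 34)*(-12) = -77*(-12) = 924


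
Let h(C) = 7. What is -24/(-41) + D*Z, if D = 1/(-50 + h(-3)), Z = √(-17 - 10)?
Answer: 24/41 - 3*I*√3/43 ≈ 0.58537 - 0.12084*I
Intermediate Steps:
Z = 3*I*√3 (Z = √(-27) = 3*I*√3 ≈ 5.1962*I)
D = -1/43 (D = 1/(-50 + 7) = 1/(-43) = -1/43 ≈ -0.023256)
-24/(-41) + D*Z = -24/(-41) - 3*I*√3/43 = -24*(-1/41) - 3*I*√3/43 = 24/41 - 3*I*√3/43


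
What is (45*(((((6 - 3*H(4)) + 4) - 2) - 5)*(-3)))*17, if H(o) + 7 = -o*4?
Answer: -165240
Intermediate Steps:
H(o) = -7 - 4*o (H(o) = -7 - o*4 = -7 - 4*o)
(45*(((((6 - 3*H(4)) + 4) - 2) - 5)*(-3)))*17 = (45*(((((6 - 3*(-7 - 4*4)) + 4) - 2) - 5)*(-3)))*17 = (45*(((((6 - 3*(-7 - 16)) + 4) - 2) - 5)*(-3)))*17 = (45*(((((6 - 3*(-23)) + 4) - 2) - 5)*(-3)))*17 = (45*(((((6 + 69) + 4) - 2) - 5)*(-3)))*17 = (45*((((75 + 4) - 2) - 5)*(-3)))*17 = (45*(((79 - 2) - 5)*(-3)))*17 = (45*((77 - 5)*(-3)))*17 = (45*(72*(-3)))*17 = (45*(-216))*17 = -9720*17 = -165240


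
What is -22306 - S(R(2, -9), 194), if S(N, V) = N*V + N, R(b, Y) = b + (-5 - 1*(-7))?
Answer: -23086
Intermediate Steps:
R(b, Y) = 2 + b (R(b, Y) = b + (-5 + 7) = b + 2 = 2 + b)
S(N, V) = N + N*V
-22306 - S(R(2, -9), 194) = -22306 - (2 + 2)*(1 + 194) = -22306 - 4*195 = -22306 - 1*780 = -22306 - 780 = -23086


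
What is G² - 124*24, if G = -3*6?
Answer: -2652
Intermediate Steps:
G = -18
G² - 124*24 = (-18)² - 124*24 = 324 - 2976 = -2652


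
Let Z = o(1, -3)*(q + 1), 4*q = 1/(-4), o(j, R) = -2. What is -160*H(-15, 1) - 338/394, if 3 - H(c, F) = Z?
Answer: -153829/197 ≈ -780.86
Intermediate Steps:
q = -1/16 (q = (1/4)/(-4) = (1/4)*(-1/4) = -1/16 ≈ -0.062500)
Z = -15/8 (Z = -2*(-1/16 + 1) = -2*15/16 = -15/8 ≈ -1.8750)
H(c, F) = 39/8 (H(c, F) = 3 - 1*(-15/8) = 3 + 15/8 = 39/8)
-160*H(-15, 1) - 338/394 = -160*39/8 - 338/394 = -780 - 338*1/394 = -780 - 169/197 = -153829/197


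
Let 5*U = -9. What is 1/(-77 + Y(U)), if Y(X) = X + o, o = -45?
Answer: -5/619 ≈ -0.0080775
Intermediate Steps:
U = -9/5 (U = (1/5)*(-9) = -9/5 ≈ -1.8000)
Y(X) = -45 + X (Y(X) = X - 45 = -45 + X)
1/(-77 + Y(U)) = 1/(-77 + (-45 - 9/5)) = 1/(-77 - 234/5) = 1/(-619/5) = -5/619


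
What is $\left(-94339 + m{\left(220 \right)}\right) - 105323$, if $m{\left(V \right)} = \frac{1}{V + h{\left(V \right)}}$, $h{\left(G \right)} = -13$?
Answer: $- \frac{41330033}{207} \approx -1.9966 \cdot 10^{5}$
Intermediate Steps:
$m{\left(V \right)} = \frac{1}{-13 + V}$ ($m{\left(V \right)} = \frac{1}{V - 13} = \frac{1}{-13 + V}$)
$\left(-94339 + m{\left(220 \right)}\right) - 105323 = \left(-94339 + \frac{1}{-13 + 220}\right) - 105323 = \left(-94339 + \frac{1}{207}\right) - 105323 = - \frac{19528172}{207} - 105323 = - \frac{41330033}{207}$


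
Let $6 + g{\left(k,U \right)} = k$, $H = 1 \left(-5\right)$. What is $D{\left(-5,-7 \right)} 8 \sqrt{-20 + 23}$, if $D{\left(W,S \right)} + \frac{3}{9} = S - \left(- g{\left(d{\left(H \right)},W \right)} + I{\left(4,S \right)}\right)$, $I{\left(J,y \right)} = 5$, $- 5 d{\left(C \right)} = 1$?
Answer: $- \frac{2224 \sqrt{3}}{15} \approx -256.81$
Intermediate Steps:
$H = -5$
$d{\left(C \right)} = - \frac{1}{5}$ ($d{\left(C \right)} = \left(- \frac{1}{5}\right) 1 = - \frac{1}{5}$)
$g{\left(k,U \right)} = -6 + k$
$D{\left(W,S \right)} = - \frac{173}{15} + S$ ($D{\left(W,S \right)} = - \frac{1}{3} + \left(S - \frac{56}{5}\right) = - \frac{1}{3} + \left(- \frac{56}{5} + S\right) = - \frac{173}{15} + S$)
$D{\left(-5,-7 \right)} 8 \sqrt{-20 + 23} = \left(- \frac{173}{15} - 7\right) 8 \sqrt{-20 + 23} = \left(- \frac{278}{15}\right) 8 \sqrt{3} = - \frac{2224 \sqrt{3}}{15}$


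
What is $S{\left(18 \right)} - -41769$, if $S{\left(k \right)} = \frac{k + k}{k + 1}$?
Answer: $\frac{793647}{19} \approx 41771.0$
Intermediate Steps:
$S{\left(k \right)} = \frac{2 k}{1 + k}$
$S{\left(18 \right)} - -41769 = 2 \cdot 18 \frac{1}{1 + 18} - -41769 = 2 \cdot 18 \cdot \frac{1}{19} + 41769 = \frac{36}{19} + 41769 = \frac{793647}{19}$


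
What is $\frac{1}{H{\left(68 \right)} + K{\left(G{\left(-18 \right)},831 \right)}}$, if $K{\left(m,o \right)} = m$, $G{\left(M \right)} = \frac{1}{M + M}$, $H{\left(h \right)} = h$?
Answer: $\frac{36}{2447} \approx 0.014712$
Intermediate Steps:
$G{\left(M \right)} = \frac{1}{2 M}$
$\frac{1}{H{\left(68 \right)} + K{\left(G{\left(-18 \right)},831 \right)}} = \frac{1}{68 + \frac{1}{2 \left(-18\right)}} = \frac{1}{68 + \frac{1}{2} \left(- \frac{1}{18}\right)} = \frac{1}{68 - \frac{1}{36}} = \frac{1}{\frac{2447}{36}} = \frac{36}{2447}$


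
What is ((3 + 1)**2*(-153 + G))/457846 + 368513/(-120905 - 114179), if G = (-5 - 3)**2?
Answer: -84528481307/53816134532 ≈ -1.5707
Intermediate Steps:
G = 64 (G = (-8)**2 = 64)
((3 + 1)**2*(-153 + G))/457846 + 368513/(-120905 - 114179) = ((3 + 1)**2*(-153 + 64))/457846 + 368513/(-120905 - 114179) = (4**2*(-89))*(1/457846) + 368513/(-235084) = (16*(-89))*(1/457846) + 368513*(-1/235084) = -1424*1/457846 - 368513/235084 = -712/228923 - 368513/235084 = -84528481307/53816134532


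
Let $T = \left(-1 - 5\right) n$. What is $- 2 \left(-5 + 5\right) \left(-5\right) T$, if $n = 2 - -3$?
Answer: $0$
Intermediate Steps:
$n = 5$ ($n = 2 + 3 = 5$)
$T = -30$ ($T = \left(-1 - 5\right) 5 = \left(-6\right) 5 = -30$)
$- 2 \left(-5 + 5\right) \left(-5\right) T = - 2 \left(-5 + 5\right) \left(-5\right) \left(-30\right) = - 2 \cdot 0 \left(-5\right) \left(-30\right) = \left(-2\right) 0 \left(-30\right) = 0 \left(-30\right) = 0$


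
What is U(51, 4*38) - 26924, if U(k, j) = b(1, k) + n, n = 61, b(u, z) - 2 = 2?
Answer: -26859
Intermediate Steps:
b(u, z) = 4 (b(u, z) = 2 + 2 = 4)
U(k, j) = 65 (U(k, j) = 4 + 61 = 65)
U(51, 4*38) - 26924 = 65 - 26924 = -26859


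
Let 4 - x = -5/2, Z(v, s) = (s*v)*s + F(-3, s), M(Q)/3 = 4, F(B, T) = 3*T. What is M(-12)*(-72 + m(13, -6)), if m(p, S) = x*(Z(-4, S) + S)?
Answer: -13968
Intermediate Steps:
M(Q) = 12 (M(Q) = 3*4 = 12)
Z(v, s) = 3*s + v*s² (Z(v, s) = (s*v)*s + 3*s = v*s² + 3*s = 3*s + v*s²)
x = 13/2 (x = 4 - (-5)/2 = 4 - 1*(-5/2) = 4 + 5/2 = 13/2 ≈ 6.5000)
m(p, S) = 13*S/2 + 13*S*(3 - 4*S)/2 (m(p, S) = 13*(S*(3 + S*(-4)) + S)/2 = 13*(S*(3 - 4*S) + S)/2 = 13*(S + S*(3 - 4*S))/2 = 13*S/2 + 13*S*(3 - 4*S)/2)
M(-12)*(-72 + m(13, -6)) = 12*(-72 + 26*(-6)*(1 - 1*(-6))) = 12*(-72 + 26*(-6)*(1 + 6)) = 12*(-72 + 26*(-6)*7) = 12*(-72 - 1092) = 12*(-1164) = -13968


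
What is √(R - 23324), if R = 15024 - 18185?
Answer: I*√26485 ≈ 162.74*I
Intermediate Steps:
R = -3161
√(R - 23324) = √(-3161 - 23324) = √(-26485) = I*√26485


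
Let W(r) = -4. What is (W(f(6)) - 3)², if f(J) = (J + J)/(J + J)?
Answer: 49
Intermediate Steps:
f(J) = 1 (f(J) = (2*J)/((2*J)) = (2*J)*(1/(2*J)) = 1)
(W(f(6)) - 3)² = (-4 - 3)² = (-7)² = 49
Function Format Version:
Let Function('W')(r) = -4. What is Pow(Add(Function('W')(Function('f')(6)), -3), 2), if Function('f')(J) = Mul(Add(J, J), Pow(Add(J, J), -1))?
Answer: 49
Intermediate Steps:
Function('f')(J) = 1 (Function('f')(J) = Mul(Mul(2, J), Pow(Mul(2, J), -1)) = Mul(Mul(2, J), Mul(Rational(1, 2), Pow(J, -1))) = 1)
Pow(Add(Function('W')(Function('f')(6)), -3), 2) = Pow(Add(-4, -3), 2) = Pow(-7, 2) = 49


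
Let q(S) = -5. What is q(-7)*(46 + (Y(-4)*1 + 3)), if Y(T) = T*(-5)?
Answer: -345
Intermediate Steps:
Y(T) = -5*T
q(-7)*(46 + (Y(-4)*1 + 3)) = -5*(46 + (-5*(-4)*1 + 3)) = -5*(46 + (20*1 + 3)) = -5*(46 + (20 + 3)) = -5*(46 + 23) = -5*69 = -345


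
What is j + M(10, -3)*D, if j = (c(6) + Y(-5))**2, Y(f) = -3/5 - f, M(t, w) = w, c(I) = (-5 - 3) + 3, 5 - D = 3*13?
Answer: 2559/25 ≈ 102.36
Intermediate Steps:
D = -34 (D = 5 - 3*13 = 5 - 1*39 = 5 - 39 = -34)
c(I) = -5 (c(I) = -8 + 3 = -5)
Y(f) = -3/5 - f (Y(f) = -3*1/5 - f = -3/5 - f)
j = 9/25 (j = (-5 + (-3/5 - 1*(-5)))**2 = (-5 + (-3/5 + 5))**2 = (-5 + 22/5)**2 = (-3/5)**2 = 9/25 ≈ 0.36000)
j + M(10, -3)*D = 9/25 - 3*(-34) = 9/25 + 102 = 2559/25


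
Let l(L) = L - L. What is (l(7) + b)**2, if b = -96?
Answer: 9216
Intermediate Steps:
l(L) = 0
(l(7) + b)**2 = (0 - 96)**2 = (-96)**2 = 9216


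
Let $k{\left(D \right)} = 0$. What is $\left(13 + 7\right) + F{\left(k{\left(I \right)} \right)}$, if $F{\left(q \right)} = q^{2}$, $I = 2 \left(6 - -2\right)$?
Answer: $20$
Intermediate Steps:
$I = 16$ ($I = 2 \left(6 + 2\right) = 2 \cdot 8 = 16$)
$\left(13 + 7\right) + F{\left(k{\left(I \right)} \right)} = \left(13 + 7\right) + 0^{2} = 20 + 0 = 20$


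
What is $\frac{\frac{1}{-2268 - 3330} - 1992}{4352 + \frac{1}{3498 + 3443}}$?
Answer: $- \frac{11057228171}{24157155762} \approx -0.45772$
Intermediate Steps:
$\frac{\frac{1}{-2268 - 3330} - 1992}{4352 + \frac{1}{3498 + 3443}} = \frac{\frac{1}{-5598} - 1992}{4352 + \frac{1}{6941}} = \frac{- \frac{1}{5598} - 1992}{4352 + \frac{1}{6941}} = - \frac{11151217}{5598 \cdot \frac{30207233}{6941}} = \left(- \frac{11151217}{5598}\right) \frac{6941}{30207233} = - \frac{11057228171}{24157155762}$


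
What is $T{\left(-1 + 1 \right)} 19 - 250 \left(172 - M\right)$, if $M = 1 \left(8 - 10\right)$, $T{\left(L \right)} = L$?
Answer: $-43500$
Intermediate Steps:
$M = -2$ ($M = 1 \left(8 - 10\right) = 1 \left(-2\right) = -2$)
$T{\left(-1 + 1 \right)} 19 - 250 \left(172 - M\right) = \left(-1 + 1\right) 19 - 250 \left(172 - -2\right) = 0 \cdot 19 - 250 \left(172 + 2\right) = 0 - 43500 = -43500$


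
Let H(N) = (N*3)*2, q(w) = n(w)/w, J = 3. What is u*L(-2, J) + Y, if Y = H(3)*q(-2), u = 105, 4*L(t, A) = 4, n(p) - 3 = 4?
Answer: 42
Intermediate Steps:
n(p) = 7 (n(p) = 3 + 4 = 7)
L(t, A) = 1 (L(t, A) = (1/4)*4 = 1)
q(w) = 7/w
H(N) = 6*N (H(N) = (3*N)*2 = 6*N)
Y = -63 (Y = (6*3)*(7/(-2)) = 18*(7*(-1/2)) = 18*(-7/2) = -63)
u*L(-2, J) + Y = 105*1 - 63 = 105 - 63 = 42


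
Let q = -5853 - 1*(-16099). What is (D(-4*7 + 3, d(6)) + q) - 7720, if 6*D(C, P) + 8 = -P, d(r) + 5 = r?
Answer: 5049/2 ≈ 2524.5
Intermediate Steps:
d(r) = -5 + r
q = 10246 (q = -5853 + 16099 = 10246)
D(C, P) = -4/3 - P/6 (D(C, P) = -4/3 + (-P)/6 = -4/3 - P/6)
(D(-4*7 + 3, d(6)) + q) - 7720 = ((-4/3 - (-5 + 6)/6) + 10246) - 7720 = ((-4/3 - ⅙*1) + 10246) - 7720 = ((-4/3 - ⅙) + 10246) - 7720 = (-3/2 + 10246) - 7720 = 20489/2 - 7720 = 5049/2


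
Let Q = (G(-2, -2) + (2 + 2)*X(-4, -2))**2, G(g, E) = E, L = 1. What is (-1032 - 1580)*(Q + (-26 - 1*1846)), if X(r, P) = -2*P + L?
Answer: 4043376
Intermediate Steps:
X(r, P) = 1 - 2*P (X(r, P) = -2*P + 1 = 1 - 2*P)
Q = 324 (Q = (-2 + (2 + 2)*(1 - 2*(-2)))**2 = (-2 + 4*(1 + 4))**2 = (-2 + 4*5)**2 = (-2 + 20)**2 = 18**2 = 324)
(-1032 - 1580)*(Q + (-26 - 1*1846)) = (-1032 - 1580)*(324 + (-26 - 1*1846)) = -2612*(324 + (-26 - 1846)) = -2612*(324 - 1872) = -2612*(-1548) = 4043376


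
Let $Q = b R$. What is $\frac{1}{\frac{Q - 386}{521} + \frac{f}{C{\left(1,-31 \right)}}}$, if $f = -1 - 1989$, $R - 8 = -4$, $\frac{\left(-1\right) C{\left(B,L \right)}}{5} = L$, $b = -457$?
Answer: $- \frac{16151}{275992} \approx -0.05852$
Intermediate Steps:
$C{\left(B,L \right)} = - 5 L$
$R = 4$ ($R = 8 - 4 = 4$)
$Q = -1828$ ($Q = \left(-457\right) 4 = -1828$)
$f = -1990$
$\frac{1}{\frac{Q - 386}{521} + \frac{f}{C{\left(1,-31 \right)}}} = \frac{1}{\frac{-1828 - 386}{521} - \frac{1990}{\left(-5\right) \left(-31\right)}} = \frac{1}{\left(-1828 - 386\right) \frac{1}{521} - \frac{1990}{155}} = \frac{1}{\left(-2214\right) \frac{1}{521} - \frac{398}{31}} = \frac{1}{- \frac{2214}{521} - \frac{398}{31}} = \frac{1}{- \frac{275992}{16151}} = - \frac{16151}{275992}$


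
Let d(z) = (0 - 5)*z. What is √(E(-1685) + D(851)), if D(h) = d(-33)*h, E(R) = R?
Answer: √138730 ≈ 372.46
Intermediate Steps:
d(z) = -5*z
D(h) = 165*h (D(h) = (-5*(-33))*h = 165*h)
√(E(-1685) + D(851)) = √(-1685 + 165*851) = √(-1685 + 140415) = √138730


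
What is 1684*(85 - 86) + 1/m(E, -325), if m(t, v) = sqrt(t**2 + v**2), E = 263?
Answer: -1684 + sqrt(174794)/174794 ≈ -1684.0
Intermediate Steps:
1684*(85 - 86) + 1/m(E, -325) = 1684*(85 - 86) + 1/(sqrt(263**2 + (-325)**2)) = 1684*(-1) + 1/(sqrt(69169 + 105625)) = -1684 + 1/(sqrt(174794)) = -1684 + sqrt(174794)/174794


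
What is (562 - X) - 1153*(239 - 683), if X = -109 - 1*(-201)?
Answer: 512402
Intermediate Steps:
X = 92 (X = -109 + 201 = 92)
(562 - X) - 1153*(239 - 683) = (562 - 1*92) - 1153*(239 - 683) = (562 - 92) - 1153*(-444) = 470 + 511932 = 512402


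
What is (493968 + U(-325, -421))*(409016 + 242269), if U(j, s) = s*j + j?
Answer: 410614351380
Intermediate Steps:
U(j, s) = j + j*s (U(j, s) = j*s + j = j + j*s)
(493968 + U(-325, -421))*(409016 + 242269) = (493968 - 325*(1 - 421))*(409016 + 242269) = (493968 - 325*(-420))*651285 = (493968 + 136500)*651285 = 630468*651285 = 410614351380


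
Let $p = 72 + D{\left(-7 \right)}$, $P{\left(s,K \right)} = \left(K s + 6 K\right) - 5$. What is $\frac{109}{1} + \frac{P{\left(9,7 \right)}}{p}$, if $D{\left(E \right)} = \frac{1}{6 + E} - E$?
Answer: $\frac{4301}{39} \approx 110.28$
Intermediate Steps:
$P{\left(s,K \right)} = -5 + 6 K + K s$ ($P{\left(s,K \right)} = \left(6 K + K s\right) - 5 = -5 + 6 K + K s$)
$p = 78$ ($p = 72 + \frac{1 - \left(-7\right)^{2} - -42}{6 - 7} = 72 + \frac{1 - 49 + 42}{-1} = 72 - \left(1 - 49 + 42\right) = 72 - -6 = 72 + 6 = 78$)
$\frac{109}{1} + \frac{P{\left(9,7 \right)}}{p} = \frac{109}{1} + \frac{-5 + 6 \cdot 7 + 7 \cdot 9}{78} = 109 \cdot 1 + \left(-5 + 42 + 63\right) \frac{1}{78} = 109 + 100 \cdot \frac{1}{78} = 109 + \frac{50}{39} = \frac{4301}{39}$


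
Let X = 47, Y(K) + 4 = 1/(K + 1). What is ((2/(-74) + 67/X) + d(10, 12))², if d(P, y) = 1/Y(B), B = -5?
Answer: 1182534544/873970969 ≈ 1.3531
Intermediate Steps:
Y(K) = -4 + 1/(1 + K) (Y(K) = -4 + 1/(K + 1) = -4 + 1/(1 + K))
d(P, y) = -4/17 (d(P, y) = 1/((-3 - 4*(-5))/(1 - 5)) = 1/((-3 + 20)/(-4)) = 1/(-¼*17) = 1/(-17/4) = -4/17)
((2/(-74) + 67/X) + d(10, 12))² = ((2/(-74) + 67/47) - 4/17)² = ((2*(-1/74) + 67*(1/47)) - 4/17)² = ((-1/37 + 67/47) - 4/17)² = (2432/1739 - 4/17)² = (34388/29563)² = 1182534544/873970969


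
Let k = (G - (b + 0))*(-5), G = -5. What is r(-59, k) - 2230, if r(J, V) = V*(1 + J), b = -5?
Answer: -2230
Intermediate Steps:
k = 0 (k = (-5 - (-5 + 0))*(-5) = (-5 - 1*(-5))*(-5) = (-5 + 5)*(-5) = 0*(-5) = 0)
r(-59, k) - 2230 = 0*(1 - 59) - 2230 = 0*(-58) - 2230 = 0 - 2230 = -2230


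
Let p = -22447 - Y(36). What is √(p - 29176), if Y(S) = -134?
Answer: 3*I*√5721 ≈ 226.91*I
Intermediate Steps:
p = -22313 (p = -22447 - 1*(-134) = -22447 + 134 = -22313)
√(p - 29176) = √(-22313 - 29176) = √(-51489) = 3*I*√5721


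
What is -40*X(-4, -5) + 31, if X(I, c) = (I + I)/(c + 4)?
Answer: -289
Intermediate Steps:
X(I, c) = 2*I/(4 + c) (X(I, c) = (2*I)/(4 + c) = 2*I/(4 + c))
-40*X(-4, -5) + 31 = -80*(-4)/(4 - 5) + 31 = -80*(-4)/(-1) + 31 = -80*(-4)*(-1) + 31 = -40*8 + 31 = -320 + 31 = -289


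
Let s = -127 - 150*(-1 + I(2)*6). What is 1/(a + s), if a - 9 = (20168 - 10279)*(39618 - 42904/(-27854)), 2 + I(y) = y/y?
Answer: 13927/5456578631446 ≈ 2.5523e-9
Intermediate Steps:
I(y) = -1 (I(y) = -2 + y/y = -2 + 1 = -1)
a = 5456565776825/13927 (a = 9 + (20168 - 10279)*(39618 - 42904/(-27854)) = 9 + 9889*(39618 - 42904*(-1/27854)) = 9 + 9889*(39618 + 21452/13927) = 9 + 9889*(551781338/13927) = 9 + 5456565651482/13927 = 5456565776825/13927 ≈ 3.9180e+8)
s = 923 (s = -127 - 150*(-1 - 1*6) = -127 - 150*(-1 - 6) = -127 - 150*(-7) = -127 + 1050 = 923)
1/(a + s) = 1/(5456565776825/13927 + 923) = 1/(5456578631446/13927) = 13927/5456578631446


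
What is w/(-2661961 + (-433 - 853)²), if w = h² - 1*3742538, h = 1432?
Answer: 1691914/1008165 ≈ 1.6782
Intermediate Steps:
w = -1691914 (w = 1432² - 1*3742538 = 2050624 - 3742538 = -1691914)
w/(-2661961 + (-433 - 853)²) = -1691914/(-2661961 + (-433 - 853)²) = -1691914/(-2661961 + (-1286)²) = -1691914/(-2661961 + 1653796) = -1691914/(-1008165) = -1691914*(-1/1008165) = 1691914/1008165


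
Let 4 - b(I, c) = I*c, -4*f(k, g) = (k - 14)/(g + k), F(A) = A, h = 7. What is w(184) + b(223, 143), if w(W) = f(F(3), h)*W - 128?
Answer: -159812/5 ≈ -31962.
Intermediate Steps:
f(k, g) = -(-14 + k)/(4*(g + k)) (f(k, g) = -(k - 14)/(4*(g + k)) = -(-14 + k)/(4*(g + k)))
b(I, c) = 4 - I*c
w(W) = -128 + 11*W/40 (w(W) = ((14 - 1*3)/(4*(7 + 3)))*W - 128 = ((¼)*(14 - 3)/10)*W - 128 = ((¼)*(⅒)*11)*W - 128 = 11*W/40 - 128 = -128 + 11*W/40)
w(184) + b(223, 143) = (-128 + (11/40)*184) + (4 - 1*223*143) = (-128 + 253/5) + (4 - 31889) = -387/5 - 31885 = -159812/5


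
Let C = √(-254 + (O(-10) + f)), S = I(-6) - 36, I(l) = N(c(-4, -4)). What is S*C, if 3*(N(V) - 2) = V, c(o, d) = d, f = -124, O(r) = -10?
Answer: -212*I*√97/3 ≈ -695.99*I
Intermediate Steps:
N(V) = 2 + V/3
I(l) = ⅔ (I(l) = 2 + (⅓)*(-4) = 2 - 4/3 = ⅔)
S = -106/3 (S = ⅔ - 36 = -106/3 ≈ -35.333)
C = 2*I*√97 (C = √(-254 + (-10 - 124)) = √(-254 - 134) = √(-388) = 2*I*√97 ≈ 19.698*I)
S*C = -212*I*√97/3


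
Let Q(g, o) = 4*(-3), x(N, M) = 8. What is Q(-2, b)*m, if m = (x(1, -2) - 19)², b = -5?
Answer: -1452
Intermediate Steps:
Q(g, o) = -12
m = 121 (m = (8 - 19)² = (-11)² = 121)
Q(-2, b)*m = -12*121 = -1452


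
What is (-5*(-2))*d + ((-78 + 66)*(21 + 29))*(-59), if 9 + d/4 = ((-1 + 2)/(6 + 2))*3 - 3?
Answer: 34935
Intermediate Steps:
d = -93/2 (d = -36 + 4*(((-1 + 2)/(6 + 2))*3 - 3) = -36 + 4*((1/8)*3 - 3) = -36 + 4*((1*(⅛))*3 - 3) = -36 + 4*((⅛)*3 - 3) = -36 + 4*(3/8 - 3) = -36 + 4*(-21/8) = -36 - 21/2 = -93/2 ≈ -46.500)
(-5*(-2))*d + ((-78 + 66)*(21 + 29))*(-59) = -5*(-2)*(-93/2) + ((-78 + 66)*(21 + 29))*(-59) = 10*(-93/2) - 12*50*(-59) = -465 - 600*(-59) = -465 + 35400 = 34935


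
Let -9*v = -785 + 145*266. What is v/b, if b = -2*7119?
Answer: 12595/42714 ≈ 0.29487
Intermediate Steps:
b = -14238
v = -12595/3 (v = -(-785 + 145*266)/9 = -(-785 + 38570)/9 = -1/9*37785 = -12595/3 ≈ -4198.3)
v/b = -12595/3/(-14238) = -12595/3*(-1/14238) = 12595/42714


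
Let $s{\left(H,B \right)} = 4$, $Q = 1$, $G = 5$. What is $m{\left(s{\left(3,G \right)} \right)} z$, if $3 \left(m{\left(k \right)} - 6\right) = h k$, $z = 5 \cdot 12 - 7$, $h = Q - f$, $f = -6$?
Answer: $\frac{2438}{3} \approx 812.67$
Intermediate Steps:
$h = 7$ ($h = 1 - -6 = 1 + 6 = 7$)
$z = 53$ ($z = 60 - 7 = 53$)
$m{\left(k \right)} = 6 + \frac{7 k}{3}$
$m{\left(s{\left(3,G \right)} \right)} z = \left(6 + \frac{7}{3} \cdot 4\right) 53 = \left(6 + \frac{28}{3}\right) 53 = \frac{46}{3} \cdot 53 = \frac{2438}{3}$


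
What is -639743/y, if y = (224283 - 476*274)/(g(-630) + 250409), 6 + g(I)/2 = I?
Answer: -159383651791/93859 ≈ -1.6981e+6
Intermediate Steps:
g(I) = -12 + 2*I
y = 93859/249137 (y = (224283 - 476*274)/((-12 + 2*(-630)) + 250409) = (224283 - 130424)/((-12 - 1260) + 250409) = 93859/(-1272 + 250409) = 93859/249137 ≈ 0.37674)
-639743/y = -639743/93859/249137 = -639743*249137/93859 = -159383651791/93859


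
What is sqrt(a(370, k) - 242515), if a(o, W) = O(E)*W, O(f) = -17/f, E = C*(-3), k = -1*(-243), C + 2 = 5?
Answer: 2*I*sqrt(60514) ≈ 491.99*I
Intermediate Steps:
C = 3 (C = -2 + 5 = 3)
k = 243
E = -9 (E = 3*(-3) = -9)
a(o, W) = 17*W/9 (a(o, W) = (-17/(-9))*W = (-17*(-1/9))*W = 17*W/9)
sqrt(a(370, k) - 242515) = sqrt((17/9)*243 - 242515) = sqrt(459 - 242515) = sqrt(-242056) = 2*I*sqrt(60514)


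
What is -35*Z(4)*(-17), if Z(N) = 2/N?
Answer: 595/2 ≈ 297.50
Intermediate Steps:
-35*Z(4)*(-17) = -70/4*(-17) = -35*½*(-17) = -35/2*(-17) = 595/2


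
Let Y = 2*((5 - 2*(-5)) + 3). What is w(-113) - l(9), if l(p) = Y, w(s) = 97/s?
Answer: -4165/113 ≈ -36.858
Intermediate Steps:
Y = 36 (Y = 2*((5 + 10) + 3) = 2*(15 + 3) = 2*18 = 36)
l(p) = 36
w(-113) - l(9) = 97/(-113) - 1*36 = 97*(-1/113) - 36 = -97/113 - 36 = -4165/113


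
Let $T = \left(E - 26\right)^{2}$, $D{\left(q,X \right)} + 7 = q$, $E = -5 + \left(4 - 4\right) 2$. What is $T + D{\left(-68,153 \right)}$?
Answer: $886$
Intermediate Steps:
$E = -5$ ($E = -5 + 0 \cdot 2 = -5 + 0 = -5$)
$D{\left(q,X \right)} = -7 + q$
$T = 961$ ($T = \left(-5 - 26\right)^{2} = \left(-31\right)^{2} = 961$)
$T + D{\left(-68,153 \right)} = 961 - 75 = 886$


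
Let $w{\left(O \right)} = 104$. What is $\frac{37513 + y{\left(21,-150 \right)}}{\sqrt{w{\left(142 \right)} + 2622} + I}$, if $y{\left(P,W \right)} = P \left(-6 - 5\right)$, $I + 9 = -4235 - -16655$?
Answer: $\frac{462706902}{154030195} - \frac{37282 \sqrt{2726}}{154030195} \approx 2.9914$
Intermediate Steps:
$I = 12411$ ($I = -9 - -12420 = -9 + \left(-4235 + 16655\right) = -9 + 12420 = 12411$)
$y{\left(P,W \right)} = - 11 P$ ($y{\left(P,W \right)} = P \left(-11\right) = - 11 P$)
$\frac{37513 + y{\left(21,-150 \right)}}{\sqrt{w{\left(142 \right)} + 2622} + I} = \frac{37513 - 231}{\sqrt{104 + 2622} + 12411} = \frac{37513 - 231}{\sqrt{2726} + 12411} = \frac{37282}{12411 + \sqrt{2726}}$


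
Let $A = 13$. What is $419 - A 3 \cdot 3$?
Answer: $302$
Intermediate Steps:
$419 - A 3 \cdot 3 = 419 - 13 \cdot 3 \cdot 3 = 419 - 39 \cdot 3 = 419 - 117 = 302$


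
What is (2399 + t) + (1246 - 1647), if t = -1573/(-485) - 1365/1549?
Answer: 1502802022/751265 ≈ 2000.4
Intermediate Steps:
t = 1774552/751265 (t = -1573*(-1/485) - 1365*1/1549 = 1573/485 - 1365/1549 = 1774552/751265 ≈ 2.3621)
(2399 + t) + (1246 - 1647) = (2399 + 1774552/751265) + (1246 - 1647) = 1804059287/751265 - 401 = 1502802022/751265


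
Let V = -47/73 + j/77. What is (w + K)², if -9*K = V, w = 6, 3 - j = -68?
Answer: 91185880900/2559246921 ≈ 35.630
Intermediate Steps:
j = 71 (j = 3 - 1*(-68) = 3 + 68 = 71)
V = 1564/5621 (V = -47/73 + 71/77 = 1564/5621 ≈ 0.27824)
K = -1564/50589 (K = -⅑*1564/5621 = -1564/50589 ≈ -0.030916)
(w + K)² = (6 - 1564/50589)² = (301970/50589)² = 91185880900/2559246921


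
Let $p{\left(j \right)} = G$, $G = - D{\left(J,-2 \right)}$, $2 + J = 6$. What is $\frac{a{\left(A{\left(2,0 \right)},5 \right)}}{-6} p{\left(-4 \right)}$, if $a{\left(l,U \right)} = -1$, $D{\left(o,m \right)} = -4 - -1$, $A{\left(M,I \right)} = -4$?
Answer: $\frac{1}{2} \approx 0.5$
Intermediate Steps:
$J = 4$ ($J = -2 + 6 = 4$)
$D{\left(o,m \right)} = -3$ ($D{\left(o,m \right)} = -4 + 1 = -3$)
$G = 3$ ($G = \left(-1\right) \left(-3\right) = 3$)
$p{\left(j \right)} = 3$
$\frac{a{\left(A{\left(2,0 \right)},5 \right)}}{-6} p{\left(-4 \right)} = - \frac{1}{-6} \cdot 3 = \left(-1\right) \left(- \frac{1}{6}\right) 3 = \frac{1}{6} \cdot 3 = \frac{1}{2}$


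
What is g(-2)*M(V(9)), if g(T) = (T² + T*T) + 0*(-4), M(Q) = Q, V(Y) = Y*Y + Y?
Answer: 720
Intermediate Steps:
V(Y) = Y + Y² (V(Y) = Y² + Y = Y + Y²)
g(T) = 2*T² (g(T) = (T² + T²) + 0 = 2*T² + 0 = 2*T²)
g(-2)*M(V(9)) = (2*(-2)²)*(9*(1 + 9)) = (2*4)*(9*10) = 8*90 = 720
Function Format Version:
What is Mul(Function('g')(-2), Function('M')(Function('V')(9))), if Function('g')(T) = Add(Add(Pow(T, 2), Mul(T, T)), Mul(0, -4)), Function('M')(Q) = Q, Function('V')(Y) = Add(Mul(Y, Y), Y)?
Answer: 720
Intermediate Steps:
Function('V')(Y) = Add(Y, Pow(Y, 2)) (Function('V')(Y) = Add(Pow(Y, 2), Y) = Add(Y, Pow(Y, 2)))
Function('g')(T) = Mul(2, Pow(T, 2)) (Function('g')(T) = Add(Add(Pow(T, 2), Pow(T, 2)), 0) = Add(Mul(2, Pow(T, 2)), 0) = Mul(2, Pow(T, 2)))
Mul(Function('g')(-2), Function('M')(Function('V')(9))) = Mul(Mul(2, Pow(-2, 2)), Mul(9, Add(1, 9))) = Mul(Mul(2, 4), Mul(9, 10)) = Mul(8, 90) = 720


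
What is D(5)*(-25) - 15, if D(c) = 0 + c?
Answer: -140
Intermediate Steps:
D(c) = c
D(5)*(-25) - 15 = 5*(-25) - 15 = -125 - 15 = -140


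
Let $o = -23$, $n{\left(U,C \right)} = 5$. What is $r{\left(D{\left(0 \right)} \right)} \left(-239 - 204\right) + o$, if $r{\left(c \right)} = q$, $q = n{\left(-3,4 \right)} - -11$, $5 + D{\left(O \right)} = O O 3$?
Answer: $-7111$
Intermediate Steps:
$D{\left(O \right)} = -5 + 3 O^{2}$ ($D{\left(O \right)} = -5 + O O 3 = -5 + O^{2} \cdot 3 = -5 + 3 O^{2}$)
$q = 16$ ($q = 5 - -11 = 5 + 11 = 16$)
$r{\left(c \right)} = 16$
$r{\left(D{\left(0 \right)} \right)} \left(-239 - 204\right) + o = 16 \left(-239 - 204\right) - 23 = 16 \left(-443\right) - 23 = -7088 - 23 = -7111$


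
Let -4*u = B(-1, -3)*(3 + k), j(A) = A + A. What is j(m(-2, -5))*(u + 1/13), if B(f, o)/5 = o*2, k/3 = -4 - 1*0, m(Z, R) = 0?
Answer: 0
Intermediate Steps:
k = -12 (k = 3*(-4 - 1*0) = 3*(-4 + 0) = 3*(-4) = -12)
B(f, o) = 10*o (B(f, o) = 5*(o*2) = 5*(2*o) = 10*o)
j(A) = 2*A
u = -135/2 (u = -10*(-3)*(3 - 12)/4 = -(-15)*(-9)/2 = -¼*270 = -135/2 ≈ -67.500)
j(m(-2, -5))*(u + 1/13) = (2*0)*(-135/2 + 1/13) = 0*(-135/2 + 1/13) = 0*(-1753/26) = 0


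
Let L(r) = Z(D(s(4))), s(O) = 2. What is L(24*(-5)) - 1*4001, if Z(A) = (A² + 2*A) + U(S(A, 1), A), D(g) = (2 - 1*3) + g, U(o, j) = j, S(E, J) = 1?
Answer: -3997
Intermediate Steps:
D(g) = -1 + g (D(g) = (2 - 3) + g = -1 + g)
Z(A) = A² + 3*A (Z(A) = (A² + 2*A) + A = A² + 3*A)
L(r) = 4 (L(r) = (-1 + 2)*(3 + (-1 + 2)) = 1*(3 + 1) = 1*4 = 4)
L(24*(-5)) - 1*4001 = 4 - 1*4001 = 4 - 4001 = -3997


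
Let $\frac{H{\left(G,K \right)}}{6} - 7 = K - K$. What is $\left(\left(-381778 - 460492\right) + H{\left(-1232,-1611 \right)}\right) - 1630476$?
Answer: $-2472704$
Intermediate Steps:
$H{\left(G,K \right)} = 42$ ($H{\left(G,K \right)} = 42 + 6 \left(K - K\right) = 42 + 6 \cdot 0 = 42 + 0 = 42$)
$\left(\left(-381778 - 460492\right) + H{\left(-1232,-1611 \right)}\right) - 1630476 = \left(\left(-381778 - 460492\right) + 42\right) - 1630476 = \left(-842270 + 42\right) - 1630476 = -842228 - 1630476 = -2472704$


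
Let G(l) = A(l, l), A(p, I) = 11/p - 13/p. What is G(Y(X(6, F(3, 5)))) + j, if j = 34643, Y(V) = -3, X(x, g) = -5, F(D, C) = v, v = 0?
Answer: 103931/3 ≈ 34644.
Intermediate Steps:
F(D, C) = 0
A(p, I) = -2/p
G(l) = -2/l
G(Y(X(6, F(3, 5)))) + j = -2/(-3) + 34643 = -2*(-1/3) + 34643 = 2/3 + 34643 = 103931/3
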